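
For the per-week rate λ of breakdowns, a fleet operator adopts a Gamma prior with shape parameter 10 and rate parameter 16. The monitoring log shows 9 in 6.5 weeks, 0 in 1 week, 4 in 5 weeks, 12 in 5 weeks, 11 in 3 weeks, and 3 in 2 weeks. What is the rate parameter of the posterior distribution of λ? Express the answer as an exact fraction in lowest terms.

77/2

Total count: 9 + 0 + 4 + 12 + 11 + 3 = 39.
Total exposure: 6.5 + 1 + 5 + 5 + 3 + 2 = 22.5 weeks.
Conjugate update: add total count to the shape and total exposure to the rate, giving Gamma(49, 77/2).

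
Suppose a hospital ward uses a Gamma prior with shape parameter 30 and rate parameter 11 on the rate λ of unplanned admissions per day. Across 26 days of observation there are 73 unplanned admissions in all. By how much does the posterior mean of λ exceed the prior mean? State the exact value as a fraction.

Total count 73 over total exposure 26 days.
The Gamma prior is conjugate for the Poisson rate, so λ | data ~ Gamma(30+73, 11+26) = Gamma(103, 37).
Posterior mean = 103/37 = 103/37; prior mean = 30/11 = 30/11. Difference = 103/37 − 30/11 = 23/407.

23/407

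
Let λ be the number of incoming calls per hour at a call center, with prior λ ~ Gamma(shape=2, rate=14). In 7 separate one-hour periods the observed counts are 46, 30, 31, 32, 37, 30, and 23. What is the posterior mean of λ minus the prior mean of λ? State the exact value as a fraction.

76/7

Total count: 46 + 30 + 31 + 32 + 37 + 30 + 23 = 229.
Total exposure: 7 hours.
Posterior: α' = 2 + 229 = 231, β' = 14 + 7 = 21.
Posterior mean = 231/21 = 11; prior mean = 2/14 = 1/7. Difference = 11 − 1/7 = 76/7.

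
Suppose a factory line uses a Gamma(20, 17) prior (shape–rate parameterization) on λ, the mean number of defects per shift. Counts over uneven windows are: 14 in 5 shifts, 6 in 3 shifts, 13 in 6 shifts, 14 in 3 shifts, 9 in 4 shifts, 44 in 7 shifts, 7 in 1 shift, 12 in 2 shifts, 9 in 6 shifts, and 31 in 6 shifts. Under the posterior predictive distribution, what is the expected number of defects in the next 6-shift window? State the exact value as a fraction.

Total count: 14 + 6 + 13 + 14 + 9 + 44 + 7 + 12 + 9 + 31 = 159.
Total exposure: 5 + 3 + 6 + 3 + 4 + 7 + 1 + 2 + 6 + 6 = 43 shifts.
By Gamma–Poisson conjugacy, the posterior is Gamma(α + Σx, β + Σt) = Gamma(20 + 159, 17 + 43) = Gamma(179, 60).
Predictive mean over a 6-shift window = T·E[λ|data] = 6·179/60 = 179/10.

179/10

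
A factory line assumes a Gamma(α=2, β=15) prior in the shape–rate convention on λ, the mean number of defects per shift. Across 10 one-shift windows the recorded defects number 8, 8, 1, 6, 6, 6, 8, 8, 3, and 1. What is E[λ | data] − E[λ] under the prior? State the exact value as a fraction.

161/75

Total count: 8 + 8 + 1 + 6 + 6 + 6 + 8 + 8 + 3 + 1 = 55.
Total exposure: 10 shifts.
Gamma(α, β) with Poisson data over total exposure Σt gives posterior Gamma(α+Σx, β+Σt) = Gamma(57, 25).
Posterior mean = 57/25 = 57/25; prior mean = 2/15 = 2/15. Difference = 57/25 − 2/15 = 161/75.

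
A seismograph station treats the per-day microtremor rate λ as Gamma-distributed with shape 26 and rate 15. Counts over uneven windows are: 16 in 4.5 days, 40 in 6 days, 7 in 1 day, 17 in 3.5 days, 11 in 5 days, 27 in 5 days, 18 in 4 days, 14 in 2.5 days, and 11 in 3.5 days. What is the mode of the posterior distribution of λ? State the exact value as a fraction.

Total count: 16 + 40 + 7 + 17 + 11 + 27 + 18 + 14 + 11 = 161.
Total exposure: 4.5 + 6 + 1 + 3.5 + 5 + 5 + 4 + 2.5 + 3.5 = 35 days.
The Gamma prior is conjugate for the Poisson rate, so λ | data ~ Gamma(26+161, 15+35) = Gamma(187, 50).
Posterior mode = (α'−1)/β' = 186/50 = 93/25.

93/25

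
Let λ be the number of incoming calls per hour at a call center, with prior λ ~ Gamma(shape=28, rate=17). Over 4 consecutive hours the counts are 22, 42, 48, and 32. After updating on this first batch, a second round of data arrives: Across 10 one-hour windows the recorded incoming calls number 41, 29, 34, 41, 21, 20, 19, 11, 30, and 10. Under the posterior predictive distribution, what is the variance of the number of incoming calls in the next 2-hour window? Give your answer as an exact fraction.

28248/961

Total count: 22 + 42 + 48 + 32 = 144.
Total exposure: 4 hours.
After the first batch: Gamma(28 + 144, 17 + 4) = Gamma(172, 21).
Total count: 41 + 29 + 34 + 41 + 21 + 20 + 19 + 11 + 30 + 10 = 256.
Total exposure: 10 hours.
After the second batch: Gamma(172 + 256, 21 + 10) = Gamma(428, 31).
The posterior predictive for a window of length T is Negative Binomial with variance T·α'·(β'+T)/β'² = 2·428·33/961 = 28248/961.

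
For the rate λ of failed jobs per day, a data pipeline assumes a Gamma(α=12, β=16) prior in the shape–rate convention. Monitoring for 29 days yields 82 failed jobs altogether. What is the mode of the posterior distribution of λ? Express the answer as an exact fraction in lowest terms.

31/15

Total count 82 over total exposure 29 days.
Gamma(α, β) with Poisson data over total exposure Σt gives posterior Gamma(α+Σx, β+Σt) = Gamma(94, 45).
Posterior mode = (α'−1)/β' = 93/45 = 31/15.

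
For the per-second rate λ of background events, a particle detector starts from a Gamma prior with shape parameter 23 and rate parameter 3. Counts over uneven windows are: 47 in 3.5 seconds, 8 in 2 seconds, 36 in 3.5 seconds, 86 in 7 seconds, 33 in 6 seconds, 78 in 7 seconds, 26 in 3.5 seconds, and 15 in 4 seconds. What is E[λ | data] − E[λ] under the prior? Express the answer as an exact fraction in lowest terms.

Total count: 47 + 8 + 36 + 86 + 33 + 78 + 26 + 15 = 329.
Total exposure: 3.5 + 2 + 3.5 + 7 + 6 + 7 + 3.5 + 4 = 36.5 seconds.
Posterior: α' = 23 + 329 = 352, β' = 3 + 36.5 = 79/2.
Posterior mean = 352/(79/2) = 704/79; prior mean = 23/3 = 23/3. Difference = 704/79 − 23/3 = 295/237.

295/237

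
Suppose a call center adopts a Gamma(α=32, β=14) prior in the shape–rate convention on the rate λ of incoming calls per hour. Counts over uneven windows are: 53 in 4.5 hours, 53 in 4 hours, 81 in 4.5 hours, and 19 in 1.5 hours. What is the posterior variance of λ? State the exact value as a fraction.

Total count: 53 + 53 + 81 + 19 = 206.
Total exposure: 4.5 + 4 + 4.5 + 1.5 = 14.5 hours.
The Gamma prior is conjugate for the Poisson rate, so λ | data ~ Gamma(32+206, 14+14.5) = Gamma(238, 57/2).
Posterior variance = α'/β'² = 238/(3249/4) = 952/3249.

952/3249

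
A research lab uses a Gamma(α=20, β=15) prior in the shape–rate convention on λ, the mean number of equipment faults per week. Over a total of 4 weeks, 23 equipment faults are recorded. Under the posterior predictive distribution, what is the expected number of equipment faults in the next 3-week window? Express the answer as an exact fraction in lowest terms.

Total count 23 over total exposure 4 weeks.
Gamma(α, β) with Poisson data over total exposure Σt gives posterior Gamma(α+Σx, β+Σt) = Gamma(43, 19).
Predictive mean over a 3-week window = T·E[λ|data] = 3·43/19 = 129/19.

129/19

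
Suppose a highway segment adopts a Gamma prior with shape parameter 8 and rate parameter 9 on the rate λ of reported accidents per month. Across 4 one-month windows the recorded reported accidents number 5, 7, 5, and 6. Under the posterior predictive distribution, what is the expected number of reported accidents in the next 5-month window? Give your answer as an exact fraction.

155/13

Total count: 5 + 7 + 5 + 6 = 23.
Total exposure: 4 months.
Conjugate update: add total count to the shape and total exposure to the rate, giving Gamma(31, 13).
Predictive mean over a 5-month window = T·E[λ|data] = 5·31/13 = 155/13.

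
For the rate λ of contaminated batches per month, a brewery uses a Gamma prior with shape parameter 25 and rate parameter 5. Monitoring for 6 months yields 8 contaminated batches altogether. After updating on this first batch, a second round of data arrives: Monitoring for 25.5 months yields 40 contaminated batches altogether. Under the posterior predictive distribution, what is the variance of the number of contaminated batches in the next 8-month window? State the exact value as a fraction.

Total count 8 over total exposure 6 months.
After the first batch: Gamma(25 + 8, 5 + 6) = Gamma(33, 11).
Total count 40 over total exposure 25.5 months.
After the second batch: Gamma(33 + 40, 11 + 25.5) = Gamma(73, 73/2).
The posterior predictive for a window of length T is Negative Binomial with variance T·α'·(β'+T)/β'² = 8·73·(89/2)/(5329/4) = 1424/73.

1424/73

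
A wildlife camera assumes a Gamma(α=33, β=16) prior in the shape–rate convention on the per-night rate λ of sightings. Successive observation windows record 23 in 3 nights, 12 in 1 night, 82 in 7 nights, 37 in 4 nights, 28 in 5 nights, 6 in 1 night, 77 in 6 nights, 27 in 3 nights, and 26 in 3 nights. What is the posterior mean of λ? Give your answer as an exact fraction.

Total count: 23 + 12 + 82 + 37 + 28 + 6 + 77 + 27 + 26 = 318.
Total exposure: 3 + 1 + 7 + 4 + 5 + 1 + 6 + 3 + 3 = 33 nights.
By Gamma–Poisson conjugacy, the posterior is Gamma(α + Σx, β + Σt) = Gamma(33 + 318, 16 + 33) = Gamma(351, 49).
Posterior mean = α'/β' = 351/49.

351/49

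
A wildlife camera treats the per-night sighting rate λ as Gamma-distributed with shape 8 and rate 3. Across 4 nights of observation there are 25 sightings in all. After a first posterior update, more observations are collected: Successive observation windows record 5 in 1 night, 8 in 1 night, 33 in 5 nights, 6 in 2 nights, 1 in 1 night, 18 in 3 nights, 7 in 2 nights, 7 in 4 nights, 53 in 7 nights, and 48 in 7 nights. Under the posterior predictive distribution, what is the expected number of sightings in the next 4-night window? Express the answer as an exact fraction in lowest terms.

219/10

Total count 25 over total exposure 4 nights.
After the first batch: Gamma(8 + 25, 3 + 4) = Gamma(33, 7).
Total count: 5 + 8 + 33 + 6 + 1 + 18 + 7 + 7 + 53 + 48 = 186.
Total exposure: 1 + 1 + 5 + 2 + 1 + 3 + 2 + 4 + 7 + 7 = 33 nights.
After the second batch: Gamma(33 + 186, 7 + 33) = Gamma(219, 40).
Predictive mean over a 4-night window = T·E[λ|data] = 4·219/40 = 219/10.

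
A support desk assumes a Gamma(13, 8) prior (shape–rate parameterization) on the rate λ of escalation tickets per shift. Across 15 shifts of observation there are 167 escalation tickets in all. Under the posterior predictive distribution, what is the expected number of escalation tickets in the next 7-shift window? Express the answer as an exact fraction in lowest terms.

1260/23

Total count 167 over total exposure 15 shifts.
The Gamma prior is conjugate for the Poisson rate, so λ | data ~ Gamma(13+167, 8+15) = Gamma(180, 23).
Predictive mean over a 7-shift window = T·E[λ|data] = 7·180/23 = 1260/23.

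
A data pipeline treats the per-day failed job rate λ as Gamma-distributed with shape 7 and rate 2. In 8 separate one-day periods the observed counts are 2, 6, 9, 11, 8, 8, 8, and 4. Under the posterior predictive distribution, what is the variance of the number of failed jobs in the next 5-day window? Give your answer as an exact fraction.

Total count: 2 + 6 + 9 + 11 + 8 + 8 + 8 + 4 = 56.
Total exposure: 8 days.
Conjugate update: add total count to the shape and total exposure to the rate, giving Gamma(63, 10).
The posterior predictive for a window of length T is Negative Binomial with variance T·α'·(β'+T)/β'² = 5·63·15/100 = 189/4.

189/4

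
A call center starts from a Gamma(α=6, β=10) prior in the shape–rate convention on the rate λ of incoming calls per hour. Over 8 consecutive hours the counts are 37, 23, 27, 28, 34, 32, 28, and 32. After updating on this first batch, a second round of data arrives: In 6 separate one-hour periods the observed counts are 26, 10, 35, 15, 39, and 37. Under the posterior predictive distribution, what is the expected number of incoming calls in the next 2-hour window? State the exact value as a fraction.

409/12

Total count: 37 + 23 + 27 + 28 + 34 + 32 + 28 + 32 = 241.
Total exposure: 8 hours.
After the first batch: Gamma(6 + 241, 10 + 8) = Gamma(247, 18).
Total count: 26 + 10 + 35 + 15 + 39 + 37 = 162.
Total exposure: 6 hours.
After the second batch: Gamma(247 + 162, 18 + 6) = Gamma(409, 24).
Predictive mean over a 2-hour window = T·E[λ|data] = 2·409/24 = 409/12.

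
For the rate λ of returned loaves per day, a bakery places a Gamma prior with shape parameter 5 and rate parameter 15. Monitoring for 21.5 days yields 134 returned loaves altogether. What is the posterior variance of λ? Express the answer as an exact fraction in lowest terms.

556/5329

Total count 134 over total exposure 21.5 days.
Conjugate update: add total count to the shape and total exposure to the rate, giving Gamma(139, 73/2).
Posterior variance = α'/β'² = 139/(5329/4) = 556/5329.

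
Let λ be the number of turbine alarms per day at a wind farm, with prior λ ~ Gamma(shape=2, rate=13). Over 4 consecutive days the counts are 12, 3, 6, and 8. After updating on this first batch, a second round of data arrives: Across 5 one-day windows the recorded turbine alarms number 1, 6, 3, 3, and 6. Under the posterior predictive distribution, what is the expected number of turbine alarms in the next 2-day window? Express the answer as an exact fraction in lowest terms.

Total count: 12 + 3 + 6 + 8 = 29.
Total exposure: 4 days.
After the first batch: Gamma(2 + 29, 13 + 4) = Gamma(31, 17).
Total count: 1 + 6 + 3 + 3 + 6 = 19.
Total exposure: 5 days.
After the second batch: Gamma(31 + 19, 17 + 5) = Gamma(50, 22).
Predictive mean over a 2-day window = T·E[λ|data] = 2·50/22 = 50/11.

50/11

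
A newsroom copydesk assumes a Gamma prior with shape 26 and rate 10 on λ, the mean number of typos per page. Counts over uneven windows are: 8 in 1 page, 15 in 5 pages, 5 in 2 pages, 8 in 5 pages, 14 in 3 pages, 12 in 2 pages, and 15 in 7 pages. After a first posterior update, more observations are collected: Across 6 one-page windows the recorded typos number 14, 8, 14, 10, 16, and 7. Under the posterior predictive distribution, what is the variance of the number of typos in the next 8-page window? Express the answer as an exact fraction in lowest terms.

Total count: 8 + 15 + 5 + 8 + 14 + 12 + 15 = 77.
Total exposure: 1 + 5 + 2 + 5 + 3 + 2 + 7 = 25 pages.
After the first batch: Gamma(26 + 77, 10 + 25) = Gamma(103, 35).
Total count: 14 + 8 + 14 + 10 + 16 + 7 = 69.
Total exposure: 6 pages.
After the second batch: Gamma(103 + 69, 35 + 6) = Gamma(172, 41).
The posterior predictive for a window of length T is Negative Binomial with variance T·α'·(β'+T)/β'² = 8·172·49/1681 = 67424/1681.

67424/1681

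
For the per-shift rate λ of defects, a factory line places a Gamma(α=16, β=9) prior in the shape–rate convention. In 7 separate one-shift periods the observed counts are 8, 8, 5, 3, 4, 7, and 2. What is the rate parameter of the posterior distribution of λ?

Total count: 8 + 8 + 5 + 3 + 4 + 7 + 2 = 37.
Total exposure: 7 shifts.
Gamma(α, β) with Poisson data over total exposure Σt gives posterior Gamma(α+Σx, β+Σt) = Gamma(53, 16).

16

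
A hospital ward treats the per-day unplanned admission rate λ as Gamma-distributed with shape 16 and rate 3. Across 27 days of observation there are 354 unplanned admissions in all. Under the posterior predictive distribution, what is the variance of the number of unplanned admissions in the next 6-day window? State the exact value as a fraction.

Total count 354 over total exposure 27 days.
Gamma(α, β) with Poisson data over total exposure Σt gives posterior Gamma(α+Σx, β+Σt) = Gamma(370, 30).
The posterior predictive for a window of length T is Negative Binomial with variance T·α'·(β'+T)/β'² = 6·370·36/900 = 444/5.

444/5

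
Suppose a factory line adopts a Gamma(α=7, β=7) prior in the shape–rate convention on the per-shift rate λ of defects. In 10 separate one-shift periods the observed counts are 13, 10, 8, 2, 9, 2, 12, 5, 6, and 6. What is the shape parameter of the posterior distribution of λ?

80

Total count: 13 + 10 + 8 + 2 + 9 + 2 + 12 + 5 + 6 + 6 = 73.
Total exposure: 10 shifts.
The Gamma prior is conjugate for the Poisson rate, so λ | data ~ Gamma(7+73, 7+10) = Gamma(80, 17).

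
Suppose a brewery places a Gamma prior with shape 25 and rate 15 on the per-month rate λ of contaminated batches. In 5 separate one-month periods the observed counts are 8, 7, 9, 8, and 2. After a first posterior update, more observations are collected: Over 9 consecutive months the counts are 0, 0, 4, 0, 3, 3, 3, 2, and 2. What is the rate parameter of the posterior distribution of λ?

29

Total count: 8 + 7 + 9 + 8 + 2 = 34.
Total exposure: 5 months.
After the first batch: Gamma(25 + 34, 15 + 5) = Gamma(59, 20).
Total count: 0 + 0 + 4 + 0 + 3 + 3 + 3 + 2 + 2 = 17.
Total exposure: 9 months.
After the second batch: Gamma(59 + 17, 20 + 9) = Gamma(76, 29).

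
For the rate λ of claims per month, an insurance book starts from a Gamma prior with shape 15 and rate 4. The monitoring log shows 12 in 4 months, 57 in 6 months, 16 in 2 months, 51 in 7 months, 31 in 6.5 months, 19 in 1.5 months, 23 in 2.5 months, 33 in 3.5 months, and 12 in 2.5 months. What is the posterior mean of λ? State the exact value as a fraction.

538/79

Total count: 12 + 57 + 16 + 51 + 31 + 19 + 23 + 33 + 12 = 254.
Total exposure: 4 + 6 + 2 + 7 + 6.5 + 1.5 + 2.5 + 3.5 + 2.5 = 35.5 months.
Posterior: α' = 15 + 254 = 269, β' = 4 + 35.5 = 79/2.
Posterior mean = α'/β' = 269/(79/2) = 538/79.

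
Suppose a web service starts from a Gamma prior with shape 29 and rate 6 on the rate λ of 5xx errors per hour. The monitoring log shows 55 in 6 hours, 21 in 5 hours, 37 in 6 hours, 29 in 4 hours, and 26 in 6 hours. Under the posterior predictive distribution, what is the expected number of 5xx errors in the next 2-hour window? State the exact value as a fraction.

394/33

Total count: 55 + 21 + 37 + 29 + 26 = 168.
Total exposure: 6 + 5 + 6 + 4 + 6 = 27 hours.
Posterior: α' = 29 + 168 = 197, β' = 6 + 27 = 33.
Predictive mean over a 2-hour window = T·E[λ|data] = 2·197/33 = 394/33.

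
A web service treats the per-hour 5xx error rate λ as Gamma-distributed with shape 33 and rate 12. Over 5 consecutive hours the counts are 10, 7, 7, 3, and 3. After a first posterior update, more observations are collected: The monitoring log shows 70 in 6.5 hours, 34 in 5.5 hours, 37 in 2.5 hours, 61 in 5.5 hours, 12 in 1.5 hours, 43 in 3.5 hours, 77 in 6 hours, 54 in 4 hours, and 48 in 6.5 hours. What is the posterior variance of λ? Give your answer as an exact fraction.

Total count: 10 + 7 + 7 + 3 + 3 = 30.
Total exposure: 5 hours.
After the first batch: Gamma(33 + 30, 12 + 5) = Gamma(63, 17).
Total count: 70 + 34 + 37 + 61 + 12 + 43 + 77 + 54 + 48 = 436.
Total exposure: 6.5 + 5.5 + 2.5 + 5.5 + 1.5 + 3.5 + 6 + 4 + 6.5 = 41.5 hours.
After the second batch: Gamma(63 + 436, 17 + 41.5) = Gamma(499, 117/2).
Posterior variance = α'/β'² = 499/(13689/4) = 1996/13689.

1996/13689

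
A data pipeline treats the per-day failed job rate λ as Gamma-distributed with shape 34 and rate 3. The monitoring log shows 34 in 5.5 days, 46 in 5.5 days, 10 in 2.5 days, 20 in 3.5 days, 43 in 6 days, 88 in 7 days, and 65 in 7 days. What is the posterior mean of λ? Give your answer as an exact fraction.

Total count: 34 + 46 + 10 + 20 + 43 + 88 + 65 = 306.
Total exposure: 5.5 + 5.5 + 2.5 + 3.5 + 6 + 7 + 7 = 37 days.
Posterior: α' = 34 + 306 = 340, β' = 3 + 37 = 40.
Posterior mean = α'/β' = 340/40 = 17/2.

17/2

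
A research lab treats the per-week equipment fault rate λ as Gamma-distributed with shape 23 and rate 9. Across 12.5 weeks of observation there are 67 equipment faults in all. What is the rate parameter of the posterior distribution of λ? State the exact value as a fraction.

43/2

Total count 67 over total exposure 12.5 weeks.
By Gamma–Poisson conjugacy, the posterior is Gamma(α + Σx, β + Σt) = Gamma(23 + 67, 9 + 12.5) = Gamma(90, 43/2).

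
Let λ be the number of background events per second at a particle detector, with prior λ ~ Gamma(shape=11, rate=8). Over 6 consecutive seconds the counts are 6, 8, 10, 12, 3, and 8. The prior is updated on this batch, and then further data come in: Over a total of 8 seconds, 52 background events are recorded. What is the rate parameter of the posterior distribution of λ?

Total count: 6 + 8 + 10 + 12 + 3 + 8 = 47.
Total exposure: 6 seconds.
After the first batch: Gamma(11 + 47, 8 + 6) = Gamma(58, 14).
Total count 52 over total exposure 8 seconds.
After the second batch: Gamma(58 + 52, 14 + 8) = Gamma(110, 22).

22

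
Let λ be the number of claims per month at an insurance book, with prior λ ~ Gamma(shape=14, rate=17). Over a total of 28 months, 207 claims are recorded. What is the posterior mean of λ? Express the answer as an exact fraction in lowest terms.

221/45

Total count 207 over total exposure 28 months.
Posterior: α' = 14 + 207 = 221, β' = 17 + 28 = 45.
Posterior mean = α'/β' = 221/45.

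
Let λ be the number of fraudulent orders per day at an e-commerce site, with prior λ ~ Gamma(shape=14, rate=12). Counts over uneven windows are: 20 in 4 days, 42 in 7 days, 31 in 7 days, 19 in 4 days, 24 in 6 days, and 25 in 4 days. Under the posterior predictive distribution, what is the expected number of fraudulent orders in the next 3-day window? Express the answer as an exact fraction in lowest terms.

Total count: 20 + 42 + 31 + 19 + 24 + 25 = 161.
Total exposure: 4 + 7 + 7 + 4 + 6 + 4 = 32 days.
By Gamma–Poisson conjugacy, the posterior is Gamma(α + Σx, β + Σt) = Gamma(14 + 161, 12 + 32) = Gamma(175, 44).
Predictive mean over a 3-day window = T·E[λ|data] = 3·175/44 = 525/44.

525/44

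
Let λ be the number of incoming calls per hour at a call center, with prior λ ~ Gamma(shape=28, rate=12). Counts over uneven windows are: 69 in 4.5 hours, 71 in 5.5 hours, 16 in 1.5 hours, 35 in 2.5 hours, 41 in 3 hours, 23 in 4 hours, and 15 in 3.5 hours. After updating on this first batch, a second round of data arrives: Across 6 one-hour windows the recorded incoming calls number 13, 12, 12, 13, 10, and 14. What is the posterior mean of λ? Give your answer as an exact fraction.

744/85

Total count: 69 + 71 + 16 + 35 + 41 + 23 + 15 = 270.
Total exposure: 4.5 + 5.5 + 1.5 + 2.5 + 3 + 4 + 3.5 = 24.5 hours.
After the first batch: Gamma(28 + 270, 12 + 24.5) = Gamma(298, 73/2).
Total count: 13 + 12 + 12 + 13 + 10 + 14 = 74.
Total exposure: 6 hours.
After the second batch: Gamma(298 + 74, 73/2 + 6) = Gamma(372, 85/2).
Posterior mean = α'/β' = 372/(85/2) = 744/85.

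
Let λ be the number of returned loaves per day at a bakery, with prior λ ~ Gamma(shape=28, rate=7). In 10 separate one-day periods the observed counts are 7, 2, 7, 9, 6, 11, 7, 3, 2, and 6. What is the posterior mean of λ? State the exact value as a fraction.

Total count: 7 + 2 + 7 + 9 + 6 + 11 + 7 + 3 + 2 + 6 = 60.
Total exposure: 10 days.
Posterior: α' = 28 + 60 = 88, β' = 7 + 10 = 17.
Posterior mean = α'/β' = 88/17.

88/17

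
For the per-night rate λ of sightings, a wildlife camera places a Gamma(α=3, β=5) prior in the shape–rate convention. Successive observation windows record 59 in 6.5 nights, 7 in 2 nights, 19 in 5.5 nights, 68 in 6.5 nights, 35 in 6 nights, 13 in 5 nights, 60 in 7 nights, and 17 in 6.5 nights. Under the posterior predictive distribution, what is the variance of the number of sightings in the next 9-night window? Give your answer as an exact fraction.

149211/2500

Total count: 59 + 7 + 19 + 68 + 35 + 13 + 60 + 17 = 278.
Total exposure: 6.5 + 2 + 5.5 + 6.5 + 6 + 5 + 7 + 6.5 = 45 nights.
The Gamma prior is conjugate for the Poisson rate, so λ | data ~ Gamma(3+278, 5+45) = Gamma(281, 50).
The posterior predictive for a window of length T is Negative Binomial with variance T·α'·(β'+T)/β'² = 9·281·59/2500 = 149211/2500.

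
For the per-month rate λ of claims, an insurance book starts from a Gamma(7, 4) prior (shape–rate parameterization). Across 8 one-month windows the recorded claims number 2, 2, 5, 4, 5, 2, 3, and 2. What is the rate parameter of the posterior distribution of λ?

12

Total count: 2 + 2 + 5 + 4 + 5 + 2 + 3 + 2 = 25.
Total exposure: 8 months.
By Gamma–Poisson conjugacy, the posterior is Gamma(α + Σx, β + Σt) = Gamma(7 + 25, 4 + 8) = Gamma(32, 12).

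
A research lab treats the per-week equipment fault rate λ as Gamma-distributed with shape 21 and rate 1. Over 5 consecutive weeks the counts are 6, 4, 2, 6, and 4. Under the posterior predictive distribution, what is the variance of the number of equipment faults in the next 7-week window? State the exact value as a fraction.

3913/36

Total count: 6 + 4 + 2 + 6 + 4 = 22.
Total exposure: 5 weeks.
Gamma(α, β) with Poisson data over total exposure Σt gives posterior Gamma(α+Σx, β+Σt) = Gamma(43, 6).
The posterior predictive for a window of length T is Negative Binomial with variance T·α'·(β'+T)/β'² = 7·43·13/36 = 3913/36.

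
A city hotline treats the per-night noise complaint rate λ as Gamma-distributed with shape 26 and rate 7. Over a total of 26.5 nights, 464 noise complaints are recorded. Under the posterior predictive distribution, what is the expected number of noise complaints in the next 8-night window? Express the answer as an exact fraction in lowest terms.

7840/67

Total count 464 over total exposure 26.5 nights.
Gamma(α, β) with Poisson data over total exposure Σt gives posterior Gamma(α+Σx, β+Σt) = Gamma(490, 67/2).
Predictive mean over an 8-night window = T·E[λ|data] = 8·490/(67/2) = 7840/67.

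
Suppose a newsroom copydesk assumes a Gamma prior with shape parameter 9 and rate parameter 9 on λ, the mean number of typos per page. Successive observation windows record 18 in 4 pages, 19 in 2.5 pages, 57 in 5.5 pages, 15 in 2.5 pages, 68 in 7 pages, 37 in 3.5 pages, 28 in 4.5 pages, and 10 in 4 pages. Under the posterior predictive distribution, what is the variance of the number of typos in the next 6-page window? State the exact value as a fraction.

Total count: 18 + 19 + 57 + 15 + 68 + 37 + 28 + 10 = 252.
Total exposure: 4 + 2.5 + 5.5 + 2.5 + 7 + 3.5 + 4.5 + 4 = 33.5 pages.
The Gamma prior is conjugate for the Poisson rate, so λ | data ~ Gamma(9+252, 9+33.5) = Gamma(261, 85/2).
The posterior predictive for a window of length T is Negative Binomial with variance T·α'·(β'+T)/β'² = 6·261·(97/2)/(7225/4) = 303804/7225.

303804/7225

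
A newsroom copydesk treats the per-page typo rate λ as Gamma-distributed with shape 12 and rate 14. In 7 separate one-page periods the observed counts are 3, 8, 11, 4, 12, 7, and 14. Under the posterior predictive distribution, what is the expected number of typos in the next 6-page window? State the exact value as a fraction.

Total count: 3 + 8 + 11 + 4 + 12 + 7 + 14 = 59.
Total exposure: 7 pages.
Conjugate update: add total count to the shape and total exposure to the rate, giving Gamma(71, 21).
Predictive mean over a 6-page window = T·E[λ|data] = 6·71/21 = 142/7.

142/7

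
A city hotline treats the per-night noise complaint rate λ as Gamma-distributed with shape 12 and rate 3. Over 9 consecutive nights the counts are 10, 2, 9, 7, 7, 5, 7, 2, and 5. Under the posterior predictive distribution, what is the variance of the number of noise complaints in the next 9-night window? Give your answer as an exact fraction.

Total count: 10 + 2 + 9 + 7 + 7 + 5 + 7 + 2 + 5 = 54.
Total exposure: 9 nights.
Posterior: α' = 12 + 54 = 66, β' = 3 + 9 = 12.
The posterior predictive for a window of length T is Negative Binomial with variance T·α'·(β'+T)/β'² = 9·66·21/144 = 693/8.

693/8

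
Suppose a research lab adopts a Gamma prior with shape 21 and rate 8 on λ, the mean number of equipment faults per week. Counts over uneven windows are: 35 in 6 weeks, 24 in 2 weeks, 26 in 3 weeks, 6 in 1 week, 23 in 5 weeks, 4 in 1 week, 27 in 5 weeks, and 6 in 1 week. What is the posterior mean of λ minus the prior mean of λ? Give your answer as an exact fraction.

Total count: 35 + 24 + 26 + 6 + 23 + 4 + 27 + 6 = 151.
Total exposure: 6 + 2 + 3 + 1 + 5 + 1 + 5 + 1 = 24 weeks.
Posterior: α' = 21 + 151 = 172, β' = 8 + 24 = 32.
Posterior mean = 172/32 = 43/8; prior mean = 21/8 = 21/8. Difference = 43/8 − 21/8 = 11/4.

11/4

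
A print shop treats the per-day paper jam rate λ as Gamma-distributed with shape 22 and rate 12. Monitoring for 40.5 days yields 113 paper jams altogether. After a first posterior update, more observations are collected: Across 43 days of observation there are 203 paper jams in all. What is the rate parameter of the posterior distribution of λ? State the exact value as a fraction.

191/2

Total count 113 over total exposure 40.5 days.
After the first batch: Gamma(22 + 113, 12 + 40.5) = Gamma(135, 105/2).
Total count 203 over total exposure 43 days.
After the second batch: Gamma(135 + 203, 105/2 + 43) = Gamma(338, 191/2).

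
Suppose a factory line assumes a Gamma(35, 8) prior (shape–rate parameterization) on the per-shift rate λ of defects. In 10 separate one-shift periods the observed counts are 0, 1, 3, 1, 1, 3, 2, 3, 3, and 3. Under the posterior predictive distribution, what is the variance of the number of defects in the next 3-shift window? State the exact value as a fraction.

385/36

Total count: 0 + 1 + 3 + 1 + 1 + 3 + 2 + 3 + 3 + 3 = 20.
Total exposure: 10 shifts.
Conjugate update: add total count to the shape and total exposure to the rate, giving Gamma(55, 18).
The posterior predictive for a window of length T is Negative Binomial with variance T·α'·(β'+T)/β'² = 3·55·21/324 = 385/36.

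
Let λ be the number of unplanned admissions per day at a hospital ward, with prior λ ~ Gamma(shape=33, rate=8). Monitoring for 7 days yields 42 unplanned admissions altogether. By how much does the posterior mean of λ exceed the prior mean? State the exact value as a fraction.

7/8

Total count 42 over total exposure 7 days.
Conjugate update: add total count to the shape and total exposure to the rate, giving Gamma(75, 15).
Posterior mean = 75/15 = 5; prior mean = 33/8 = 33/8. Difference = 5 − 33/8 = 7/8.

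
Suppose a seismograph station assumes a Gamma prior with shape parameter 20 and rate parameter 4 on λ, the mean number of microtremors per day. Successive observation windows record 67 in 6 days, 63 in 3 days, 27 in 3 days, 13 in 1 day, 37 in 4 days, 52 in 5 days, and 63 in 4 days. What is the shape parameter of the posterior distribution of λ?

342

Total count: 67 + 63 + 27 + 13 + 37 + 52 + 63 = 322.
Total exposure: 6 + 3 + 3 + 1 + 4 + 5 + 4 = 26 days.
Gamma(α, β) with Poisson data over total exposure Σt gives posterior Gamma(α+Σx, β+Σt) = Gamma(342, 30).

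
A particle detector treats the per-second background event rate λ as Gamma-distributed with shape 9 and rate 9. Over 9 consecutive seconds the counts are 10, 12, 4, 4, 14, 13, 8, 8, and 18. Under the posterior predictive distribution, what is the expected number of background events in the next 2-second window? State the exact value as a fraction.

Total count: 10 + 12 + 4 + 4 + 14 + 13 + 8 + 8 + 18 = 91.
Total exposure: 9 seconds.
Conjugate update: add total count to the shape and total exposure to the rate, giving Gamma(100, 18).
Predictive mean over a 2-second window = T·E[λ|data] = 2·100/18 = 100/9.

100/9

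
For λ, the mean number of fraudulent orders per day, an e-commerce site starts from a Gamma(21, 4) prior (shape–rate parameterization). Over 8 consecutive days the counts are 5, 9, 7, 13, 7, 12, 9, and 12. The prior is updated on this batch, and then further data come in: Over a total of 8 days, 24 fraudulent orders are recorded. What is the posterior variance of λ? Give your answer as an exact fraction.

119/400

Total count: 5 + 9 + 7 + 13 + 7 + 12 + 9 + 12 = 74.
Total exposure: 8 days.
After the first batch: Gamma(21 + 74, 4 + 8) = Gamma(95, 12).
Total count 24 over total exposure 8 days.
After the second batch: Gamma(95 + 24, 12 + 8) = Gamma(119, 20).
Posterior variance = α'/β'² = 119/400.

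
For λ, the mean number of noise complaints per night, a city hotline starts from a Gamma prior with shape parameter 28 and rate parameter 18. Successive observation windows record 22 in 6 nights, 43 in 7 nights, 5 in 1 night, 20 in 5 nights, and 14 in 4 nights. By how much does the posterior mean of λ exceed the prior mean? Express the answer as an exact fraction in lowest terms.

614/369

Total count: 22 + 43 + 5 + 20 + 14 = 104.
Total exposure: 6 + 7 + 1 + 5 + 4 = 23 nights.
The Gamma prior is conjugate for the Poisson rate, so λ | data ~ Gamma(28+104, 18+23) = Gamma(132, 41).
Posterior mean = 132/41 = 132/41; prior mean = 28/18 = 14/9. Difference = 132/41 − 14/9 = 614/369.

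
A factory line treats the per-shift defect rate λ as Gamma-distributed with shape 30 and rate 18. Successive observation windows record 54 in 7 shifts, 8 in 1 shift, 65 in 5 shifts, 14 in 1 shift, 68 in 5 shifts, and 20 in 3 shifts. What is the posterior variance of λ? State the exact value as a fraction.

Total count: 54 + 8 + 65 + 14 + 68 + 20 = 229.
Total exposure: 7 + 1 + 5 + 1 + 5 + 3 = 22 shifts.
Conjugate update: add total count to the shape and total exposure to the rate, giving Gamma(259, 40).
Posterior variance = α'/β'² = 259/1600.

259/1600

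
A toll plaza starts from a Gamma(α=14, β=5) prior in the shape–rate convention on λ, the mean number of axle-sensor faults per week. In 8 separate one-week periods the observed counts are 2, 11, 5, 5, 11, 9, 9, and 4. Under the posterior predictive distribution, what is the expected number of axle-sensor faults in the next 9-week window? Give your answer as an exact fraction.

Total count: 2 + 11 + 5 + 5 + 11 + 9 + 9 + 4 = 56.
Total exposure: 8 weeks.
Conjugate update: add total count to the shape and total exposure to the rate, giving Gamma(70, 13).
Predictive mean over a 9-week window = T·E[λ|data] = 9·70/13 = 630/13.

630/13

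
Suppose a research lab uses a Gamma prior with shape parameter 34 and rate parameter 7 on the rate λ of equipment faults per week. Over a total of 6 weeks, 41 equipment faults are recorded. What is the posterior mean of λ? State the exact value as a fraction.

Total count 41 over total exposure 6 weeks.
Posterior: α' = 34 + 41 = 75, β' = 7 + 6 = 13.
Posterior mean = α'/β' = 75/13.

75/13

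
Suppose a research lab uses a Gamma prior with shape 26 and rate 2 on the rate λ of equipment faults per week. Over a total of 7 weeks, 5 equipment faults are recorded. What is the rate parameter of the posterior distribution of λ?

9

Total count 5 over total exposure 7 weeks.
Posterior: α' = 26 + 5 = 31, β' = 2 + 7 = 9.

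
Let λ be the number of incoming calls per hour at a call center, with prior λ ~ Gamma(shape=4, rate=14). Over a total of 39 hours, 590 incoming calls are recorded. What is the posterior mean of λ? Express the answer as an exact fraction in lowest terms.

594/53

Total count 590 over total exposure 39 hours.
Posterior: α' = 4 + 590 = 594, β' = 14 + 39 = 53.
Posterior mean = α'/β' = 594/53.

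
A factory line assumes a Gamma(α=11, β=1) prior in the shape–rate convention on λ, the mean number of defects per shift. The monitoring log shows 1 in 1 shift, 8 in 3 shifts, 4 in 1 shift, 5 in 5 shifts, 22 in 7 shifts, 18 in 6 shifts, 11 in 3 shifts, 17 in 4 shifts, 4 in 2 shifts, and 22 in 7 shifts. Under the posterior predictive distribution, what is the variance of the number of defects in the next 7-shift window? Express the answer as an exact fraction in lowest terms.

Total count: 1 + 8 + 4 + 5 + 22 + 18 + 11 + 17 + 4 + 22 = 112.
Total exposure: 1 + 3 + 1 + 5 + 7 + 6 + 3 + 4 + 2 + 7 = 39 shifts.
Posterior: α' = 11 + 112 = 123, β' = 1 + 39 = 40.
The posterior predictive for a window of length T is Negative Binomial with variance T·α'·(β'+T)/β'² = 7·123·47/1600 = 40467/1600.

40467/1600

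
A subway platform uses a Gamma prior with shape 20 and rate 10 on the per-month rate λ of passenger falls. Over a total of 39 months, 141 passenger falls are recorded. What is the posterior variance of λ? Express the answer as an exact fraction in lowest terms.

23/343

Total count 141 over total exposure 39 months.
The Gamma prior is conjugate for the Poisson rate, so λ | data ~ Gamma(20+141, 10+39) = Gamma(161, 49).
Posterior variance = α'/β'² = 161/2401 = 23/343.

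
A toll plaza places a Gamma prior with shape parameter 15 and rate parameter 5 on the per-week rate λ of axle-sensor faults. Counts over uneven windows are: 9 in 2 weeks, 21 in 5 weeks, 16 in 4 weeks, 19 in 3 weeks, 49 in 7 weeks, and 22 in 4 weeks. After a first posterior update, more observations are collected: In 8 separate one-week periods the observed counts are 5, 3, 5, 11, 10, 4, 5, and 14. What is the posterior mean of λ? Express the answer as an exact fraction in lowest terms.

Total count: 9 + 21 + 16 + 19 + 49 + 22 = 136.
Total exposure: 2 + 5 + 4 + 3 + 7 + 4 = 25 weeks.
After the first batch: Gamma(15 + 136, 5 + 25) = Gamma(151, 30).
Total count: 5 + 3 + 5 + 11 + 10 + 4 + 5 + 14 = 57.
Total exposure: 8 weeks.
After the second batch: Gamma(151 + 57, 30 + 8) = Gamma(208, 38).
Posterior mean = α'/β' = 208/38 = 104/19.

104/19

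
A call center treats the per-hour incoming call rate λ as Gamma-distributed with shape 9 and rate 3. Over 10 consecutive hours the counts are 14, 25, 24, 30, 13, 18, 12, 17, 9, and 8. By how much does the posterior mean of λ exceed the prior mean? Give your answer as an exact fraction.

140/13

Total count: 14 + 25 + 24 + 30 + 13 + 18 + 12 + 17 + 9 + 8 = 170.
Total exposure: 10 hours.
Gamma(α, β) with Poisson data over total exposure Σt gives posterior Gamma(α+Σx, β+Σt) = Gamma(179, 13).
Posterior mean = 179/13 = 179/13; prior mean = 9/3 = 3. Difference = 179/13 − 3 = 140/13.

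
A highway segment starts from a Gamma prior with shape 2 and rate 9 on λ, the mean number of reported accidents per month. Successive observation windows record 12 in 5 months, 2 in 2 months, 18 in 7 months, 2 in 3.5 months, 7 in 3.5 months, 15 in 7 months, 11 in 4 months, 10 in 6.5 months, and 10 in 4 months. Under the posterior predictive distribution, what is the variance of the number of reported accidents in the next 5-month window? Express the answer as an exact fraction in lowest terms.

Total count: 12 + 2 + 18 + 2 + 7 + 15 + 11 + 10 + 10 = 87.
Total exposure: 5 + 2 + 7 + 3.5 + 3.5 + 7 + 4 + 6.5 + 4 = 42.5 months.
Conjugate update: add total count to the shape and total exposure to the rate, giving Gamma(89, 103/2).
The posterior predictive for a window of length T is Negative Binomial with variance T·α'·(β'+T)/β'² = 5·89·(113/2)/(10609/4) = 100570/10609.

100570/10609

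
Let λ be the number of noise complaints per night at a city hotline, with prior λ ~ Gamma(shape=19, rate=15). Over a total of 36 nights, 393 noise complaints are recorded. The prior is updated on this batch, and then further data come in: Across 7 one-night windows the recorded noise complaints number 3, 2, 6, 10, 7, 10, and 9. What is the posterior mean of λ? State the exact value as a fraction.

Total count 393 over total exposure 36 nights.
After the first batch: Gamma(19 + 393, 15 + 36) = Gamma(412, 51).
Total count: 3 + 2 + 6 + 10 + 7 + 10 + 9 = 47.
Total exposure: 7 nights.
After the second batch: Gamma(412 + 47, 51 + 7) = Gamma(459, 58).
Posterior mean = α'/β' = 459/58.

459/58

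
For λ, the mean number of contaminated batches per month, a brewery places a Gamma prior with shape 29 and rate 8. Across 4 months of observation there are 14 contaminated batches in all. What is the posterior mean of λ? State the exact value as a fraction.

Total count 14 over total exposure 4 months.
By Gamma–Poisson conjugacy, the posterior is Gamma(α + Σx, β + Σt) = Gamma(29 + 14, 8 + 4) = Gamma(43, 12).
Posterior mean = α'/β' = 43/12.

43/12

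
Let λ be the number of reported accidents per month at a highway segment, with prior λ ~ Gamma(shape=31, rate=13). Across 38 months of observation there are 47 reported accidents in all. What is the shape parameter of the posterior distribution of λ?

78

Total count 47 over total exposure 38 months.
By Gamma–Poisson conjugacy, the posterior is Gamma(α + Σx, β + Σt) = Gamma(31 + 47, 13 + 38) = Gamma(78, 51).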